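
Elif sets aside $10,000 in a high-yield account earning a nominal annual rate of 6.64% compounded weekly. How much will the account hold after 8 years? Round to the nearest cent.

Periodic rate = 6.64%/52 = 0.00127692; periods = 52·8 = 416.
A = 10,000·(1 + 0.0664/52)^416 ≈ 10,000·1.7003959533 ≈ 17,003.9595.

$17,003.96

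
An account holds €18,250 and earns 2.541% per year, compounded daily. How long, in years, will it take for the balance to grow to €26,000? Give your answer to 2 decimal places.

(1 + 0.0000696164)^(365t) = 26,000/18,250 = 1.4247.
365t·ln(1 + 0.0000696164) = ln(1.4247); 365t = 0.35393/6.9614e-05 ≈ 5084.1983.
t ≈ 13.9293 years.

13.93 years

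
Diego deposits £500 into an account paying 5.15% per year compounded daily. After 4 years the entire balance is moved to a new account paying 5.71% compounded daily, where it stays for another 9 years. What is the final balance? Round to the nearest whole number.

£1,027

After 4 years at 5.15%: 500 × 1.228735348 ≈ 614.3677.
Then 9 years at 5.71%: 614.3677 × 1.671731319 ≈ 1,027.0577.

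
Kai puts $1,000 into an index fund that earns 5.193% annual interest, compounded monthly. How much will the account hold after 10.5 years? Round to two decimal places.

$1,723.04

Growth factor = (1 + 0.0043275)^126 ≈ 1.723037248.
A ≈ 1,000 × 1.723037248 ≈ 1,723.0372.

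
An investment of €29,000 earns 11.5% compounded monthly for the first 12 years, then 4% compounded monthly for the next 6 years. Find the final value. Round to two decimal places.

After 12 years at 11.5%: 29,000 × 3.94886993348 ≈ 114,517.2281.
Then 6 years at 4%: 114,517.2281 × 1.27074187908 ≈ 145,521.8376.

€145,521.84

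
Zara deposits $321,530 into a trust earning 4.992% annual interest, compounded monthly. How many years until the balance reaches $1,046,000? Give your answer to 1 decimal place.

23.7 years

We need (1 + 0.00416)^(12t) = 3.2532, so 12t = ln 3.2532 / ln 1.00416 ≈ 284.1562.
t ≈ 284.1562/12 = 23.6797 years.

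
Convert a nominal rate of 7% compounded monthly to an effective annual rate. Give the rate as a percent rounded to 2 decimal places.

EAR = (1 + 7%/12)^12 − 1 = (1 + 0.00583333)^12 − 1.
(1 + 0.00583333)^12 ≈ 1.07229, so EAR ≈ 7.22901%.

7.23%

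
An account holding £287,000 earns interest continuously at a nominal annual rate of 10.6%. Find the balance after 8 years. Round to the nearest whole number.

A = P·e^(rt) = 287,000·e^(0.106·8) = 287,000·e^0.848.
e^0.848 ≈ 2.3349722344, so A ≈ 670,137.0313.

£670,137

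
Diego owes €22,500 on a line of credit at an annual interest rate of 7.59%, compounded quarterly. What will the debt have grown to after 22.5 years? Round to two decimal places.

€122,151.87

Periodic rate = 7.59%/4 = 0.018975; periods = 4·22.5 = 90.
A = 22,500·(1 + 0.018975)^90 ≈ 22,500·5.4289720545 ≈ 122,151.8712.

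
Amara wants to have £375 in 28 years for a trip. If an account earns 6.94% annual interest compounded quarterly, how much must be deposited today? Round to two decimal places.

£54.62

Periodic rate = 6.94%/4 = 0.01735; 112 periods.
P = 375/(1 + 0.01735)^112 ≈ 375/6.86568091 ≈ 54.6195.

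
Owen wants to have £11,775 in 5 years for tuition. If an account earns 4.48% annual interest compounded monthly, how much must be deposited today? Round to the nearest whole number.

Growth factor = (1 + 0.0448/12)^60 ≈ 1.2505493121.
P = 11,775/1.2505493121 ≈ 9,415.8622.

£9,416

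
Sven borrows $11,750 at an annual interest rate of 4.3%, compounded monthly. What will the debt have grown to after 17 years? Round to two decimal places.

Periodic rate = 4.3%/12 = 0.00358333; periods = 12·17 = 204.
A = 11,750·(1 + 0.043/12)^204 ≈ 11,750·2.0744445104 ≈ 24,374.7230.

$24,374.72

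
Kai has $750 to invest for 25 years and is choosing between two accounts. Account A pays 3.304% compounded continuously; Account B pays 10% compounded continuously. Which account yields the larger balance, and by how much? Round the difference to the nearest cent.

Account A growth factor: e^(0.03304·25) = e^0.826 ≈ 2.284163787; balance ≈ 1,713.1228.
Account B growth factor: e^(0.1·25) = e^2.5 ≈ 12.18249396; balance ≈ 9,136.8705.
Account B is larger by 7,423.7476.

Account B, by $7,423.75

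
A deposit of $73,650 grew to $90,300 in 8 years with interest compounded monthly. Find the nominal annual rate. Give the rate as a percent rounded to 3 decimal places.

The 96-period growth factor is 90,300/73,650 = 1.22607.
r/12 = 1.22607^(1/96) − 1 ≈ 0.00212531, so r ≈ 12·0.00212531 = 2.55037%.

2.550%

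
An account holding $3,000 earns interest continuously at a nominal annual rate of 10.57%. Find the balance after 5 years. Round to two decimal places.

$5,089.16

A = P·e^(rt) = 3,000·e^(0.1057·5) = 3,000·e^0.5285.
e^0.5285 ≈ 1.69638582, so A ≈ 5,089.1575.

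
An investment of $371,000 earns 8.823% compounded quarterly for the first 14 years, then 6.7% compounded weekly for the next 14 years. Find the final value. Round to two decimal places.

$3,214,388.54

Phase 1: 371,000·(1 + 0.0220575)^56 ≈ 1,258,903.2680.
Phase 2: 1,258,903.2680·(1 + 0.067/52)^728 ≈ 3,214,388.5398.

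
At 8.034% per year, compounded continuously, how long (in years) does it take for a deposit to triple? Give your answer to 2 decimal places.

e^(0.08034t) = 3, so 0.08034t = ln 3 ≈ 1.0986.
t ≈ 1.0986/0.08034 ≈ 13.6745.

13.67 years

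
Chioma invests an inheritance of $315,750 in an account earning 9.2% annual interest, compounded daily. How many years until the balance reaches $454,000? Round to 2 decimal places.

We need (1 + 0.000252055)^(365t) = 1.4378, so 365t = ln 1.4378 / ln 1.000252 ≈ 1440.9256.
t ≈ 1440.9256/365 = 3.9477 years.

3.95 years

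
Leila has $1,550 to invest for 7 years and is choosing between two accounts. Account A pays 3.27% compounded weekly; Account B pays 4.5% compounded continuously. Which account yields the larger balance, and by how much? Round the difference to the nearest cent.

A: (1 + 0.0327/52)^364 ≈ 1.257125869, so 1,550 × 1.257125869 ≈ 1,948.5451.
B: e^(0.045·7) = e^0.315 ≈ 1.370259311, so 1,550 × 1.370259311 ≈ 2,123.9019.
Difference ≈ 175.3568 in favor of B.

Account B, by $175.36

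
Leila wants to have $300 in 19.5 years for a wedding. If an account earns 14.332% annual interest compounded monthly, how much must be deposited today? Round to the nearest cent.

$18.65

Periodic rate = 14.332%/12 = 0.0119433; 234 periods.
P = 300/(1 + 0.14332/12)^234 ≈ 300/16.0897504 ≈ 18.6454.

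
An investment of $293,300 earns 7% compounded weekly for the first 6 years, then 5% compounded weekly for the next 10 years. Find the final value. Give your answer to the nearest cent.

After 6 years at 7%: 293,300 × 1.52153175522 ≈ 446,265.2638.
Then 10 years at 5%: 446,265.2638 × 1.64832524492 ≈ 735,590.3003.

$735,590.30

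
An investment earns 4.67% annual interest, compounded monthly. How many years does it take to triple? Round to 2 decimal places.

(1 + 0.00389167)^(12t) = 3.
12t = ln 3 / ln(1 + 0.00389167) ≈ 1.0986/0.00388411 ≈ 282.8476.
t ≈ 23.5706.

23.57 years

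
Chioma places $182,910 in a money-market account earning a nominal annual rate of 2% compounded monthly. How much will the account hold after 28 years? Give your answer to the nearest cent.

$320,066.27

Growth factor = (1 + 0.02/12)^336 ≈ 1.7498566166.
A ≈ 182,910 × 1.7498566166 ≈ 320,066.2737.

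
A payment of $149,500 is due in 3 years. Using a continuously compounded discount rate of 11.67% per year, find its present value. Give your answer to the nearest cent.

P = A·e^(−rt) = 149,500·e^(−0.3501).
e^(−0.3501) ≈ 0.704617624433, so P ≈ 105,340.3349.

$105,340.33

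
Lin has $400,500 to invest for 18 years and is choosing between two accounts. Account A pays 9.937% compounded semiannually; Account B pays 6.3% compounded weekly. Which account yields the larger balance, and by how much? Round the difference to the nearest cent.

Account A growth factor: (1 + 0.049685)^36 ≈ 5.72959180389; balance ≈ 2,294,701.5175.
Account B growth factor: (1 + 0.063/52)^936 ≈ 3.105931318714; balance ≈ 1,243,925.4931.
Account A is larger by 1,050,776.0243.

Account A, by $1,050,776.02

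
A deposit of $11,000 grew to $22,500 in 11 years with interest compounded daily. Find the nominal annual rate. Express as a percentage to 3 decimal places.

The 4015-period growth factor is 22,500/11,000 = 2.04545.
r/365 = 2.04545^(1/4015) − 1 ≈ 0.000178253, so r ≈ 365·0.000178253 = 6.50622%.

6.506%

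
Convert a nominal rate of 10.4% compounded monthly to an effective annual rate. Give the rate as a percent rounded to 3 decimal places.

10.910%

One year is 12 periods at 0.00866667 each: (1 + 0.00866667)^12 ≈ 1.109103.
EAR = 1.109103 − 1 ≈ 10.91034%.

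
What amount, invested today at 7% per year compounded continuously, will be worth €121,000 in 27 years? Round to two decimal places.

P = A·e^(−rt) = 121,000·e^(−1.89).
e^(−1.89) ≈ 0.151071808836, so P ≈ 18,279.6889.

€18,279.69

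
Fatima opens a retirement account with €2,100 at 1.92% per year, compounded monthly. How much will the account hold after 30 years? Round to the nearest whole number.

Periodic rate = 1.92%/12 = 0.0016; periods = 12·30 = 360.
A = 2,100·(1 + 0.0016)^360 ≈ 2,100·1.778089887 ≈ 3,733.9888.

€3,734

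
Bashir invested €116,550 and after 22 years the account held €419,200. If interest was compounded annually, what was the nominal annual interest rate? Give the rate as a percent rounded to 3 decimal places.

5.991%

The 22-period growth factor is 419,200/116,550 = 3.59674.
r = 3.59674^(1/22) − 1 ≈ 0.059909, i.e. 5.99090%.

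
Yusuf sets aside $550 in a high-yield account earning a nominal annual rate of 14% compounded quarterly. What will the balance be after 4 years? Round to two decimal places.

Periodic rate = 14%/4 = 0.035; periods = 4·4 = 16.
A = 550·(1 + 0.035)^16 ≈ 550·1.73398604 ≈ 953.6923.

$953.69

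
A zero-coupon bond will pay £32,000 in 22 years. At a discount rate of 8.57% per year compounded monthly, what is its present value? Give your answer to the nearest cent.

Periodic rate = 8.57%/12 = 0.00714167; 264 periods.
P = 32,000/(1 + 0.0857/12)^264 ≈ 32,000/6.5449871371 ≈ 4,889.2380.

£4,889.24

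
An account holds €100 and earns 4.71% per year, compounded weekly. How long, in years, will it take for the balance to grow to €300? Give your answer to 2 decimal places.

23.34 years

(1 + 0.000905769)^(52t) = 300/100 = 3.
52t·ln(1 + 0.000905769) = ln(3); 52t = 1.0986/0.000905359 ≈ 1213.4545.
t ≈ 23.3357 years.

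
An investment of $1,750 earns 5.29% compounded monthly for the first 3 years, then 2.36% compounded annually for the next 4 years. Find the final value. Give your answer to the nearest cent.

$2,250.77

Phase 1: 1,750·(1 + 0.0529/12)^36 ≈ 2,050.2608.
Phase 2: 2,050.2608·(1 + 0.0236)^4 ≈ 2,250.7653.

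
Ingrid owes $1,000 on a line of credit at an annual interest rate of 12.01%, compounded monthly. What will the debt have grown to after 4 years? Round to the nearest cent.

Periodic rate = 12.01%/12 = 0.0100083; periods = 12·4 = 48.
A = 1,000·(1 + 0.1201/12)^48 ≈ 1,000·1.612864707 ≈ 1,612.8647.

$1,612.86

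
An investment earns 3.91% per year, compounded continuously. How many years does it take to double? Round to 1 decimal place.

e^(0.0391t) = 2, so 0.0391t = ln 2 ≈ 0.69315.
t ≈ 0.69315/0.0391 ≈ 17.7275.

17.7 years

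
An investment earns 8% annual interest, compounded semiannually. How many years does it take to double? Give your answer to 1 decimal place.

(1 + 0.04)^(2t) = 2.
2t = ln 2 / ln(1 + 0.04) ≈ 0.69315/0.0392207 ≈ 17.6730.
t ≈ 8.8365.

8.8 years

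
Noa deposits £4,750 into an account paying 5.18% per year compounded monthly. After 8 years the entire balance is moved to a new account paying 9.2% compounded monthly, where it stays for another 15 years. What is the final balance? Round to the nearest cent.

After 8 years at 5.18%: 4,750 × 1.5121132145 ≈ 7,182.5378.
Then 15 years at 9.2%: 7,182.5378 × 3.9540362129 ≈ 28,400.0144.

£28,400.01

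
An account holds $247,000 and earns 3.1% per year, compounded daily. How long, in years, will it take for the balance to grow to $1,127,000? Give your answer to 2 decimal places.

We need (1 + 0.0000849315)^(365t) = 4.5628, so 365t = ln 4.5628 / ln 1.000085 ≈ 17873.1156.
t ≈ 17873.1156/365 = 48.9674 years.

48.97 years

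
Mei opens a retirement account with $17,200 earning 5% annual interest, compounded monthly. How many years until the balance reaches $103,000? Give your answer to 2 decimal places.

We need (1 + 0.00416667)^(12t) = 5.9884, so 12t = ln 5.9884 / ln 1.004167 ≈ 430.4510.
t ≈ 430.4510/12 = 35.8709 years.

35.87 years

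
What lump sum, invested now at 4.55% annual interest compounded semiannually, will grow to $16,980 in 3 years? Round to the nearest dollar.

Periodic rate = 4.55%/2 = 0.02275; 6 periods.
P = 16,980/(1 + 0.02275)^6 ≈ 16,980/1.1445029832 ≈ 14,836.1343.

$14,836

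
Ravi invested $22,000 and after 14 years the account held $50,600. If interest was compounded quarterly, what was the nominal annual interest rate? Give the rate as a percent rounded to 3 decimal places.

5.994%

The 56-period growth factor is 50,600/22,000 = 2.3.
r/4 = 2.3^(1/56) − 1 ≈ 0.0149845, so r ≈ 4·0.0149845 = 5.99381%.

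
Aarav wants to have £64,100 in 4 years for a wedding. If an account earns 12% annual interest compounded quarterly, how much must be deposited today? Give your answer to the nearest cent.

£39,945.00

Growth factor = (1 + 0.03)^16 ≈ 1.6047064391.
P = 64,100/1.6047064391 ≈ 39,945.0008.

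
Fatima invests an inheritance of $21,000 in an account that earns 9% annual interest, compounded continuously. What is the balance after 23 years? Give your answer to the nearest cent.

$166,421.29

A = P·e^(rt) = 21,000·e^(0.09·23) = 21,000·e^2.07.
e^2.07 ≈ 7.92482311785, so A ≈ 166,421.2855.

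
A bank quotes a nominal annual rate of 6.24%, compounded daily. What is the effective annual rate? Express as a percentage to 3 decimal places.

6.438%

One year is 365 periods at 0.000170959 each: (1 + 0.000170959)^365 ≈ 1.064382.
EAR = 1.064382 − 1 ≈ 6.43823%.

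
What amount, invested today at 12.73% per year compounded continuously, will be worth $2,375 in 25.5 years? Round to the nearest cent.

$92.44

P = A·e^(−rt) = 2,375·e^(−3.24615).
e^(−3.24615) ≈ 0.03892377627, so P ≈ 92.4440.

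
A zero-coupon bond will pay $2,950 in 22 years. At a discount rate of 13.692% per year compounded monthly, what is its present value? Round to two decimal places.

Growth factor = (1 + 0.01141)^264 ≈ 19.98905316.
P = 2,950/19.98905316 ≈ 147.5808.

$147.58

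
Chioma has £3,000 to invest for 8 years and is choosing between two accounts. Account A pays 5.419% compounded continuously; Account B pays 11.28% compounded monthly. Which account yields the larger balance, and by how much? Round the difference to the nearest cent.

A: e^(0.05419·8) = e^0.43352 ≈ 1.542678205, so 3,000 × 1.542678205 ≈ 4,628.0346.
B: (1 + 0.0094)^96 ≈ 2.455143257, so 3,000 × 2.455143257 ≈ 7,365.4298.
Difference ≈ 2,737.3952 in favor of B.

Account B, by £2,737.40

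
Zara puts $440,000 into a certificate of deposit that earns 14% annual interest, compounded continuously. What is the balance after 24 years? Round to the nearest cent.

$12,667,243.99

A = P·e^(rt) = 440,000·e^(0.14·24) = 440,000·e^3.36.
e^3.36 ≈ 28.789190879243, so A ≈ 12,667,243.9869.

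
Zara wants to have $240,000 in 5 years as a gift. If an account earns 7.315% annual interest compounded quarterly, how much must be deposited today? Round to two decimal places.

Growth factor = (1 + 0.0182875)^20 ≈ 1.43683947895.
P = 240,000/1.43683947895 ≈ 167,033.2723.

$167,033.27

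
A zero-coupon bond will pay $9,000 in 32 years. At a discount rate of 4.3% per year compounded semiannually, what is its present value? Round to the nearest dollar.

$2,307

Periodic rate = 4.3%/2 = 0.0215; 64 periods.
P = 9,000/(1 + 0.0215)^64 ≈ 9,000/3.901716785 ≈ 2,306.6769.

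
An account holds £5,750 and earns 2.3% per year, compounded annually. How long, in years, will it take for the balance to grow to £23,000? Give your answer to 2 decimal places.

(1 + 0.023)^t = 23,000/5,750 = 4.
t·ln(1 + 0.023) = ln(4); t = 1.3863/0.0227395 ≈ 60.9642.

60.96 years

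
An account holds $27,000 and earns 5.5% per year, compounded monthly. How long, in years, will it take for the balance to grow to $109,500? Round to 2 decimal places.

We need (1 + 0.00458333)^(12t) = 4.0556, so 12t = ln 4.0556 / ln 1.004583 ≈ 306.1732.
t ≈ 306.1732/12 = 25.5144 years.

25.51 years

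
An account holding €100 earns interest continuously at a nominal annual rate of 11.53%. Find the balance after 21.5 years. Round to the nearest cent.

A = P·e^(rt) = 100·e^(0.1153·21.5) = 100·e^2.47895.
e^2.47895 ≈ 11.92873267, so A ≈ 1,192.8733.

€1,192.87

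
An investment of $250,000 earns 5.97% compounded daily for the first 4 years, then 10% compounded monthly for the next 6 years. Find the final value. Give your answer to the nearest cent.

$576,949.76

After 4 years at 5.97%: 250,000 × 1.26969977244 ≈ 317,424.9431.
Then 6 years at 10%: 317,424.9431 × 1.81759428023 ≈ 576,949.7610.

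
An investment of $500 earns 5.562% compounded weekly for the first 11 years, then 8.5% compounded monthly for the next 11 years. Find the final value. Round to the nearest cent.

After 11 years at 5.562%: 500 × 1.843181265 ≈ 921.5906.
Then 11 years at 8.5%: 921.5906 × 2.538831908 ≈ 2,339.7637.

$2,339.76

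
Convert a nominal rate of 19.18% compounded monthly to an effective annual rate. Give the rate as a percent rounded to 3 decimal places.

20.959%

One year is 12 periods at 0.0159833 each: (1 + 0.0159833)^12 ≈ 1.209592.
EAR = 1.209592 − 1 ≈ 20.95923%.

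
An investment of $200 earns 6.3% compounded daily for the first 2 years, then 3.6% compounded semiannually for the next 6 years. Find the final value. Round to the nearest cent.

$281.01

After 2 years at 6.3%: 200 × 1.13426984 ≈ 226.8540.
Then 6 years at 3.6%: 226.8540 × 1.23872053 ≈ 281.0087.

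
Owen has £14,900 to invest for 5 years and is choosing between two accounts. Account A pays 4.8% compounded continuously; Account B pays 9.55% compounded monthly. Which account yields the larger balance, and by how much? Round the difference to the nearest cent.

A: e^(0.048·5) = e^0.24 ≈ 1.2712491503, so 14,900 × 1.2712491503 ≈ 18,941.6123.
B: (1 + 0.0955/12)^60 ≈ 1.6089953354, so 14,900 × 1.6089953354 ≈ 23,974.0305.
Difference ≈ 5,032.4182 in favor of B.

Account B, by £5,032.42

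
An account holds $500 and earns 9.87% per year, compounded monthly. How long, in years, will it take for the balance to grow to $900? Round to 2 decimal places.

(1 + 0.008225)^(12t) = 900/500 = 1.8.
12t·ln(1 + 0.008225) = ln(1.8); 12t = 0.58779/0.00819136 ≈ 71.7569.
t ≈ 5.9797 years.

5.98 years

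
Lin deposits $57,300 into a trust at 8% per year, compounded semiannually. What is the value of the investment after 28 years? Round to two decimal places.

$515,254.30

Periodic rate = 8%/2 = 0.04; periods = 2·28 = 56.
A = 57,300·(1 + 0.04)^56 ≈ 57,300·8.99222159647 ≈ 515,254.2975.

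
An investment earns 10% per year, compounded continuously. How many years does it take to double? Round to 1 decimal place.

6.9 years

e^(0.1t) = 2, so 0.1t = ln 2 ≈ 0.69315.
t ≈ 0.69315/0.1 ≈ 6.9315.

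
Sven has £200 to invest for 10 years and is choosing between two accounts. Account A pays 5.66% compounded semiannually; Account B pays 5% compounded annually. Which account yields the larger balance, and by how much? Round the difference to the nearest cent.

Account A growth factor: (1 + 0.0283)^20 ≈ 1.74741764; balance ≈ 349.4835.
Account B growth factor: (1 + 0.05)^10 ≈ 1.62889463; balance ≈ 325.7789.
Account A is larger by 23.7046.

Account A, by £23.70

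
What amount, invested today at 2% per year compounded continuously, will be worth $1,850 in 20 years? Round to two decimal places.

$1,240.09

P = A·e^(−rt) = 1,850·e^(−0.4).
e^(−0.4) ≈ 0.670320046, so P ≈ 1,240.0921.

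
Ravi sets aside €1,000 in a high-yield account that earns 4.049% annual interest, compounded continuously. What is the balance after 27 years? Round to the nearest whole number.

A = P·e^(rt) = 1,000·e^(0.04049·27) = 1,000·e^1.09323.
e^1.09323 ≈ 2.98389651, so A ≈ 2,983.8965.

€2,984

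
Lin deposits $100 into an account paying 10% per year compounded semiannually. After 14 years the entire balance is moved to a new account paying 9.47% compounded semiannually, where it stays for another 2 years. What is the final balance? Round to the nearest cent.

After 14 years at 10%: 100 × 3.92012914 ≈ 392.0129.
Then 2 years at 9.47%: 392.0129 × 1.2032818 ≈ 471.7020.

$471.70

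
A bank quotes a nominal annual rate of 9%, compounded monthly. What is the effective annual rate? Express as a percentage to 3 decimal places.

EAR = (1 + 9%/12)^12 − 1 = (1 + 0.0075)^12 − 1.
(1 + 0.0075)^12 ≈ 1.093807, so EAR ≈ 9.38069%.

9.381%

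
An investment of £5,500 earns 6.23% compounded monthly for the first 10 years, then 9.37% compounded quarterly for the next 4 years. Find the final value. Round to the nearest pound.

£14,829

Phase 1: 5,500·(1 + 0.0623/12)^120 ≈ 10,238.3089.
Phase 2: 10,238.3089·(1 + 0.023425)^16 ≈ 14,829.4340.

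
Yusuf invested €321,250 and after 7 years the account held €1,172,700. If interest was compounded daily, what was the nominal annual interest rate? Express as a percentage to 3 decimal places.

18.502%

(1 + r/365)^2555 = 1,172,700/321,250 = 3.65043.
1 + r/365 = 3.65043^(1/2555) ≈ 1.000507, so r/365 ≈ 0.000506917.
r ≈ 365·0.000506917 = 18.50247%.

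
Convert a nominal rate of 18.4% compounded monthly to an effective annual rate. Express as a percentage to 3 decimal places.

20.034%

EAR = (1 + 18.4%/12)^12 − 1 = (1 + 0.0153333)^12 − 1.
(1 + 0.0153333)^12 ≈ 1.200338, so EAR ≈ 20.03385%.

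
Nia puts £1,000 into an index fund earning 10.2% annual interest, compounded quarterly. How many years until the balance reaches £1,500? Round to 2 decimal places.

4.03 years

(1 + 0.0255)^(4t) = 1,500/1,000 = 1.5.
4t·ln(1 + 0.0255) = ln(1.5); 4t = 0.40547/0.0251803 ≈ 16.1025.
t ≈ 4.0256 years.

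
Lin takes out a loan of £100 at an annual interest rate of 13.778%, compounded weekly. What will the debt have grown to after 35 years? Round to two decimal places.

£12,346.07

Growth factor = (1 + 0.13778/52)^1820 ≈ 123.46066983.
A ≈ 100 × 123.46066983 ≈ 12,346.0670.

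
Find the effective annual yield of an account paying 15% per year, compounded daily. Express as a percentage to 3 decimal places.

16.180%

EAR = (1 + 15%/365)^365 − 1 = (1 + 0.000410959)^365 − 1.
(1 + 0.000410959)^365 ≈ 1.161798, so EAR ≈ 16.17984%.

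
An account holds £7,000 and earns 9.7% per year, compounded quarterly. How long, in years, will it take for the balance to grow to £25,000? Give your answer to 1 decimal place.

13.3 years

We need (1 + 0.02425)^(4t) = 3.5714, so 4t = ln 3.5714 / ln 1.02425 ≈ 53.1274.
t ≈ 53.1274/4 = 13.2818 years.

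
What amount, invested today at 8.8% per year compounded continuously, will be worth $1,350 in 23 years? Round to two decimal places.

P = A·e^(−rt) = 1,350·e^(−2.024).
e^(−2.024) ≈ 0.132125903, so P ≈ 178.3700.

$178.37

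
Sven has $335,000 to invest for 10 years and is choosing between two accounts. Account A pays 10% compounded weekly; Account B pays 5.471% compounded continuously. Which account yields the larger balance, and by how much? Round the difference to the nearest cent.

Account A, by $330,792.01

A: (1 + 0.1/52)^520 ≈ 2.71567269503, so 335,000 × 2.71567269503 ≈ 909,750.3528.
B: e^(0.05471·10) = e^0.5471 ≈ 1.7282338654, so 335,000 × 1.7282338654 ≈ 578,958.3449.
Difference ≈ 330,792.0079 in favor of A.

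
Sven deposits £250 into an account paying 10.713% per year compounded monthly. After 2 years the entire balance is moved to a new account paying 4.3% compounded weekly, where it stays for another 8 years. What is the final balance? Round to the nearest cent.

£436.43

Phase 1: 250·(1 + 0.0089275)^24 ≈ 309.4418.
Phase 2: 309.4418·(1 + 0.043/52)^416 ≈ 436.4300.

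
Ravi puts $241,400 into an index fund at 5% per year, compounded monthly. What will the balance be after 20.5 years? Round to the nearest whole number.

$671,374

Growth factor = (1 + 0.05/12)^246 ≈ 2.78116664618.
A ≈ 241,400 × 2.78116664618 ≈ 671,373.6284.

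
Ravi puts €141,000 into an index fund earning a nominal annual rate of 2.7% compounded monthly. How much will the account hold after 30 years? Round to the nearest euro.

€316,667

Periodic rate = 2.7%/12 = 0.00225; periods = 12·30 = 360.
A = 141,000·(1 + 0.00225)^360 ≈ 141,000·2.24586357819 ≈ 316,666.7645.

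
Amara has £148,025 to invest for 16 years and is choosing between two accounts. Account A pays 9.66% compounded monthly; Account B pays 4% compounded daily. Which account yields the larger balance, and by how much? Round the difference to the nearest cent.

Account A, by £409,353.46

A: (1 + 0.00805)^192 ≈ 4.66184897861, so 148,025 × 4.66184897861 ≈ 690,070.1951.
B: (1 + 0.04/365)^5840 ≈ 1.8964143786, so 148,025 × 1.8964143786 ≈ 280,716.7384.
Difference ≈ 409,353.4567 in favor of A.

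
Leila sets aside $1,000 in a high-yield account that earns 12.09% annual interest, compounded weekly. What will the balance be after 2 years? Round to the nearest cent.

$1,273.18

Periodic rate = 12.09%/52 = 0.002325; periods = 52·2 = 104.
A = 1,000·(1 + 0.002325)^104 ≈ 1,000·1.273182081 ≈ 1,273.1821.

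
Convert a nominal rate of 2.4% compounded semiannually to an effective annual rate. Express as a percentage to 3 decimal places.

One year is 2 periods at 0.012 each: (1 + 0.012)^2 ≈ 1.024144.
EAR = 1.024144 − 1 ≈ 2.41440%.

2.414%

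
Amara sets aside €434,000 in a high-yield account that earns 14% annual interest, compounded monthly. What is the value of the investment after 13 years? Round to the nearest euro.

Growth factor = (1 + 0.14/12)^156 ≈ 6.107180387089.
A ≈ 434,000 × 6.107180387089 ≈ 2,650,516.2880.

€2,650,516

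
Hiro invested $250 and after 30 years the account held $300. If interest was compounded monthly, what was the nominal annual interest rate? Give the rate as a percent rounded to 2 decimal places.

(1 + r/12)^360 = 300/250 = 1.2.
1 + r/12 = 1.2^(1/360) ≈ 1.000507, so r/12 ≈ 0.000506577.
r ≈ 12·0.000506577 = 0.60789%.

0.61%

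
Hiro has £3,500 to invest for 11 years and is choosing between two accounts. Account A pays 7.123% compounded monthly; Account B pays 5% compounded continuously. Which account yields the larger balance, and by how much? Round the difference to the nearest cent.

Account A, by £1,578.04

A: (1 + 0.07123/12)^132 ≈ 2.184121547, so 3,500 × 2.184121547 ≈ 7,644.4254.
B: e^(0.05·11) = e^0.55 ≈ 1.733253018, so 3,500 × 1.733253018 ≈ 6,066.3856.
Difference ≈ 1,578.0399 in favor of A.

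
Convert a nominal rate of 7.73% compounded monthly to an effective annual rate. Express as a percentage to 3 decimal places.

One year is 12 periods at 0.00644167 each: (1 + 0.00644167)^12 ≈ 1.080098.
EAR = 1.080098 − 1 ≈ 8.00983%.

8.010%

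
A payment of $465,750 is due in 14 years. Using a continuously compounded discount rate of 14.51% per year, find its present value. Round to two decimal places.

$61,083.94

P = A·e^(−rt) = 465,750·e^(−2.0314).
e^(−2.0314) ≈ 0.131151780068, so P ≈ 61,083.9416.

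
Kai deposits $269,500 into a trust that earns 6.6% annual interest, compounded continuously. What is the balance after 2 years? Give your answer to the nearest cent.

$307,528.69

A = P·e^(rt) = 269,500·e^(0.066·2) = 269,500·e^0.132.
e^0.132 ≈ 1.14110831927, so A ≈ 307,528.6920.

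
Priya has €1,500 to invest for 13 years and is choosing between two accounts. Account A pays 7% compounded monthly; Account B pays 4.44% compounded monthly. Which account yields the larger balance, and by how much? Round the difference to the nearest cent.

Account A, by €1,047.92

A: (1 + 0.07/12)^156 ≈ 2.477762933, so 1,500 × 2.477762933 ≈ 3,716.6444.
B: (1 + 0.0037)^156 ≈ 1.779148371, so 1,500 × 1.779148371 ≈ 2,668.7226.
Difference ≈ 1,047.9218 in favor of A.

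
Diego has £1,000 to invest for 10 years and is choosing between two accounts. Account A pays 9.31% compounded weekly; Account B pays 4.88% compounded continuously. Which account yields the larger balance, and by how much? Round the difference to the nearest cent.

Account A, by £905.88

Account A growth factor: (1 + 0.0931/52)^520 ≈ 2.534933919; balance ≈ 2,534.9339.
Account B growth factor: e^(0.0488·10) = e^0.488 ≈ 1.62905485; balance ≈ 1,629.0548.
Account A is larger by 905.8791.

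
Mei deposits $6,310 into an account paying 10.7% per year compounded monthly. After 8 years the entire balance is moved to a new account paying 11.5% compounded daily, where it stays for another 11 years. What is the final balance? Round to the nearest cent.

Phase 1: 6,310·(1 + 0.107/12)^96 ≈ 14,795.7781.
Phase 2: 14,795.7781·(1 + 0.115/365)^4015 ≈ 52,412.3704.

$52,412.37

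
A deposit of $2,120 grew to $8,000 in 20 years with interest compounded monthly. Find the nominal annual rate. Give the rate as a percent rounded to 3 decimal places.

6.659%

(1 + r/12)^240 = 8,000/2,120 = 3.77358.
1 + r/12 = 3.77358^(1/240) ≈ 1.005549, so r/12 ≈ 0.00554878.
r ≈ 12·0.00554878 = 6.65853%.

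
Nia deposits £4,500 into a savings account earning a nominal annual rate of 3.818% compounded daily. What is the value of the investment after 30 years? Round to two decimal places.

Periodic rate = 3.818%/365 = 0.000104603; periods = 365·30 = 10950.
A = 4,500·(1 + 0.03818/365)^10950 ≈ 4,500·3.1435102772 ≈ 14,145.7962.

£14,145.80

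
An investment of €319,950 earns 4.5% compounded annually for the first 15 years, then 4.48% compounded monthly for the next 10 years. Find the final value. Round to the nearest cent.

€968,340.54

After 15 years at 4.5%: 319,950 × 1.93528244309 ≈ 619,193.6177.
Then 10 years at 4.48%: 619,193.6177 × 1.56387358194 ≈ 968,340.5408.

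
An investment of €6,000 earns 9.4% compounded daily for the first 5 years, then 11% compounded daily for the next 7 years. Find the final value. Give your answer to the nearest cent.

After 5 years at 9.4%: 6,000 × 1.5998973802 ≈ 9,599.3843.
Then 7 years at 11%: 9,599.3843 × 2.1595157266 ≈ 20,730.0213.

€20,730.02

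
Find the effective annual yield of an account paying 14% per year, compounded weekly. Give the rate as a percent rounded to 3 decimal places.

One year is 52 periods at 0.00269231 each: (1 + 0.00269231)^52 ≈ 1.150057.
EAR = 1.150057 − 1 ≈ 15.00574%.

15.006%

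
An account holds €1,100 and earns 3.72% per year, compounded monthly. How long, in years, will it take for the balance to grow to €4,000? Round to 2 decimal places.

34.76 years

We need (1 + 0.0031)^(12t) = 3.6364, so 12t = ln 3.6364 / ln 1.0031 ≈ 417.0917.
t ≈ 417.0917/12 = 34.7576 years.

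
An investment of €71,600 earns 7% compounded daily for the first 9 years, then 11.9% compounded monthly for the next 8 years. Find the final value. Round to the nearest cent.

After 9 years at 7%: 71,600 × 1.87749716893 ≈ 134,428.7973.
Then 8 years at 11.9%: 134,428.7973 × 2.57876510543 ≈ 346,660.2916.

€346,660.29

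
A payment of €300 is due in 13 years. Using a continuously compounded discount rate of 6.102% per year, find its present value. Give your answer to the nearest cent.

€135.71

P = A·e^(−rt) = 300·e^(−0.79326).
e^(−0.79326) ≈ 0.45236767, so P ≈ 135.7103.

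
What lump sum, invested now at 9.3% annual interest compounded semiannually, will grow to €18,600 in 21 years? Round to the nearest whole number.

€2,757

Growth factor = (1 + 0.0465)^42 ≈ 6.7460222978.
P = 18,600/6.7460222978 ≈ 2,757.1803.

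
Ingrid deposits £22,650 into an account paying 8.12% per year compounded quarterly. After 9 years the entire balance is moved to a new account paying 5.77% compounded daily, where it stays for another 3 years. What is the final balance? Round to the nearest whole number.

£55,519

After 9 years at 8.12%: 22,650 × 2.0615976927 ≈ 46,695.1877.
Then 3 years at 5.77%: 46,695.1877 × 1.1889687318 ≈ 55,519.1181.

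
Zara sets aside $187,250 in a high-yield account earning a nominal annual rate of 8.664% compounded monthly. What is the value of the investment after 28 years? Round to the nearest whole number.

$2,099,908

Growth factor = (1 + 0.00722)^336 ≈ 11.2144637899.
A ≈ 187,250 × 11.2144637899 ≈ 2,099,908.3447.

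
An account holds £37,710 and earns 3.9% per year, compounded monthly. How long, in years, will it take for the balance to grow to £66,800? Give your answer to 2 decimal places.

14.68 years

(1 + 0.00325)^(12t) = 66,800/37,710 = 1.7714.
12t·ln(1 + 0.00325) = ln(1.7714); 12t = 0.57178/0.00324473 ≈ 176.2174.
t ≈ 14.6848 years.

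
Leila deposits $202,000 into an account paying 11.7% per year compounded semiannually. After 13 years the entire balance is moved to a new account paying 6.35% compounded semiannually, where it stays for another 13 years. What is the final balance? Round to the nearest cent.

After 13 years at 11.7%: 202,000 × 4.384927541053 ≈ 885,755.3633.
Then 13 years at 6.35%: 885,755.3633 × 2.253909200108 ≈ 1,996,412.1624.

$1,996,412.16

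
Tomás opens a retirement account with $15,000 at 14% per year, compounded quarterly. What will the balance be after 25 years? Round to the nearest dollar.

Periodic rate = 14%/4 = 0.035; periods = 4·25 = 100.
A = 15,000·(1 + 0.035)^100 ≈ 15,000·31.1914079831 ≈ 467,871.1197.

$467,871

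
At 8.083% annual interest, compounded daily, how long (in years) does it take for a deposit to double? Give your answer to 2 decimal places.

(1 + 0.000221452)^(365t) = 2.
365t = ln 2 / ln(1 + 0.000221452) ≈ 0.69315/0.000221428 ≈ 3130.3567.
t ≈ 8.5763.

8.58 years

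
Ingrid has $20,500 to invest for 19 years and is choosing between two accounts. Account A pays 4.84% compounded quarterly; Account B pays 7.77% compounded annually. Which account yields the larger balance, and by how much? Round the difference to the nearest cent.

A: (1 + 0.0121)^76 ≈ 2.4944815105, so 20,500 × 2.4944815105 ≈ 51,136.8710.
B: (1 + 0.0777)^19 ≈ 4.144381957, so 20,500 × 4.144381957 ≈ 84,959.8301.
Difference ≈ 33,822.9592 in favor of B.

Account B, by $33,822.96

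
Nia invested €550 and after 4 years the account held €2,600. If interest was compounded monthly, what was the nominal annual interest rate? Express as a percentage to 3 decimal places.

(1 + r/12)^48 = 2,600/550 = 4.72727.
1 + r/12 = 4.72727^(1/48) ≈ 1.032891, so r/12 ≈ 0.0328908.
r ≈ 12·0.0328908 = 39.46890%.

39.469%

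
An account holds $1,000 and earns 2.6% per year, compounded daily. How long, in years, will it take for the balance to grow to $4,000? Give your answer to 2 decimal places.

53.32 years

We need (1 + 0.0000712329)^(365t) = 4, so 365t = ln 4 / ln 1.000071 ≈ 19462.1332.
t ≈ 19462.1332/365 = 53.3209 years.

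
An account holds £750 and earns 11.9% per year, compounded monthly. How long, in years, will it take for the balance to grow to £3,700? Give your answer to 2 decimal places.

13.48 years

(1 + 0.00991667)^(12t) = 3,700/750 = 4.9333.
12t·ln(1 + 0.00991667) = ln(4.9333); 12t = 1.596/0.00986782 ≈ 161.7394.
t ≈ 13.4783 years.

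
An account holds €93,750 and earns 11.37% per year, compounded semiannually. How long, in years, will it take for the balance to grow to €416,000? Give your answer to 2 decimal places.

(1 + 0.05685)^(2t) = 416,000/93,750 = 4.4373.
2t·ln(1 + 0.05685) = ln(4.4373); 2t = 1.4901/0.0552928 ≈ 26.9484.
t ≈ 13.4742 years.

13.47 years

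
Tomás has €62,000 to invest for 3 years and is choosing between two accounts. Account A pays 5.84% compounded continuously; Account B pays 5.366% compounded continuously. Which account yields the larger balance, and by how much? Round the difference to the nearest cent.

Account A, by €1,043.03

Account A growth factor: e^(0.0584·3) = e^0.1752 ≈ 1.1914844897; balance ≈ 73,872.0384.
Account B growth factor: e^(0.05366·3) = e^0.16098 ≈ 1.1746614753; balance ≈ 72,829.0115.
Account A is larger by 1,043.0269.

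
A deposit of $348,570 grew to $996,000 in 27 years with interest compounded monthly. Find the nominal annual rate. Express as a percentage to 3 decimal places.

The 324-period growth factor is 996,000/348,570 = 2.85739.
r/12 = 2.85739^(1/324) − 1 ≈ 0.00324571, so r ≈ 12·0.00324571 = 3.89486%.

3.895%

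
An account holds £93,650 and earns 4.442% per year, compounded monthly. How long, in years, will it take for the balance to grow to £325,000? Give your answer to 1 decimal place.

(1 + 0.00370167)^(12t) = 325,000/93,650 = 3.4704.
12t·ln(1 + 0.00370167) = ln(3.4704); 12t = 1.2443/0.00369483 ≈ 336.7570.
t ≈ 28.0631 years.

28.1 years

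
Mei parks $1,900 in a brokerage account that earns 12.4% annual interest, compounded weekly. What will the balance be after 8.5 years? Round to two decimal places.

$5,444.46

Periodic rate = 12.4%/52 = 0.00238462; periods = 52·8.5 = 442.
A = 1,900·(1 + 0.124/52)^442 ≈ 1,900·2.865507012 ≈ 5,444.4633.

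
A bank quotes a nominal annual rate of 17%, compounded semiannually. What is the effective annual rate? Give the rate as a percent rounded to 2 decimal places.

One year is 2 periods at 0.085 each: (1 + 0.085)^2 ≈ 1.177225.
EAR = 1.177225 − 1 ≈ 17.72250%.

17.72%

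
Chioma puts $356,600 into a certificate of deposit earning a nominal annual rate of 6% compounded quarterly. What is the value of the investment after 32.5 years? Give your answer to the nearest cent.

$2,470,397.45

Growth factor = (1 + 0.015)^130 ≈ 6.927642891085.
A ≈ 356,600 × 6.927642891085 ≈ 2,470,397.4550.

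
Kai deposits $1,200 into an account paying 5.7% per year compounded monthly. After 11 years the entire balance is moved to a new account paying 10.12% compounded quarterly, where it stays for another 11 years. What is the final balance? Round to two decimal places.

After 11 years at 5.7%: 1,200 × 1.869209424 ≈ 2,243.0513.
Then 11 years at 10.12%: 2,243.0513 × 3.002217309 ≈ 6,734.1275.

$6,734.13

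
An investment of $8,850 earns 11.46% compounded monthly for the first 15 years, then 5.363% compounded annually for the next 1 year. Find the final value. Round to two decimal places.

$51,599.01

Phase 1: 8,850·(1 + 0.00955)^180 ≈ 48,972.6080.
Phase 2: 48,972.6080·(1 + 0.05363)^1 ≈ 51,599.0090.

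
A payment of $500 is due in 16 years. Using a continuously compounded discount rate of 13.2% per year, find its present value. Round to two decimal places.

P = A·e^(−rt) = 500·e^(−2.112).
e^(−2.112) ≈ 0.120995733, so P ≈ 60.4979.

$60.50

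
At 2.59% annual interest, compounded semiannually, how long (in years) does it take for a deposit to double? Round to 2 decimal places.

(1 + 0.01295)^(2t) = 2.
2t = ln 2 / ln(1 + 0.01295) ≈ 0.69315/0.0128669 ≈ 53.8707.
t ≈ 26.9354.

26.94 years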